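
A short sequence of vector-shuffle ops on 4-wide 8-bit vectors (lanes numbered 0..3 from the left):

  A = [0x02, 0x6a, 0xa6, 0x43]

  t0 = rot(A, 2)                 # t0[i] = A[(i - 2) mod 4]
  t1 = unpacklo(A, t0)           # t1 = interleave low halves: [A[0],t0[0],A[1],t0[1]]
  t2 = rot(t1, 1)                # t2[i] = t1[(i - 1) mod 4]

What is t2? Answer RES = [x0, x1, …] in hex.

→ t0 |a6|43|02|6a|
→ t1 |02|a6|6a|43|
→ t2 |43|02|a6|6a|

RES = [ 0x43  0x02  0xa6  0x6a ]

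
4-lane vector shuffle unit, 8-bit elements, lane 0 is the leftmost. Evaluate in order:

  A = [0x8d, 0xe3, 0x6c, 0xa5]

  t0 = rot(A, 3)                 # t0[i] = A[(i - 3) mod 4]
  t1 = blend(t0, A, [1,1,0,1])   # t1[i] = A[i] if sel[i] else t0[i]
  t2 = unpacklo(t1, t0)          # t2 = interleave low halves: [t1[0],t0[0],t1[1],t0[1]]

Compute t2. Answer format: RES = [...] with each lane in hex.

  t0: e3 6c a5 8d
  t1: 8d e3 a5 a5
  t2: 8d e3 e3 6c

RES = [ 0x8d  0xe3  0xe3  0x6c ]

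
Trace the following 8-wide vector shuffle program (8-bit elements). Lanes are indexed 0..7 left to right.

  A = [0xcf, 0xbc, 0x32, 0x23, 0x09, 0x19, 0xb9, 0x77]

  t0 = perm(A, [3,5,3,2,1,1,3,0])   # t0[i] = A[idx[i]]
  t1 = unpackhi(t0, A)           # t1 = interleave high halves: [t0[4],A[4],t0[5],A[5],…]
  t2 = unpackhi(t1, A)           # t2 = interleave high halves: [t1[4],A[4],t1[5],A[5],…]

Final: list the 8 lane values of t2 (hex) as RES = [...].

RES = [0x23, 0x09, 0xb9, 0x19, 0xcf, 0xb9, 0x77, 0x77]

→ t0 |23|19|23|32|bc|bc|23|cf|
→ t1 |bc|09|bc|19|23|b9|cf|77|
→ t2 |23|09|b9|19|cf|b9|77|77|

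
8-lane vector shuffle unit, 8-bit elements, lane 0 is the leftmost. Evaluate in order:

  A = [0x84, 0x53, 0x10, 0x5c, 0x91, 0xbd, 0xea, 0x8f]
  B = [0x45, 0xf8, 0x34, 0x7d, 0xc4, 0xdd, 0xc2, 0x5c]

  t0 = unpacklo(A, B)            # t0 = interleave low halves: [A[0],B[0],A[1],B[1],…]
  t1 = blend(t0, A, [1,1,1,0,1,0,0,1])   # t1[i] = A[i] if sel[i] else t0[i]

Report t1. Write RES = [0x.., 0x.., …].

t0 = [0x84, 0x45, 0x53, 0xf8, 0x10, 0x34, 0x5c, 0x7d]
t1 = [0x84, 0x53, 0x10, 0xf8, 0x91, 0x34, 0x5c, 0x8f]

RES = [ 0x84  0x53  0x10  0xf8  0x91  0x34  0x5c  0x8f ]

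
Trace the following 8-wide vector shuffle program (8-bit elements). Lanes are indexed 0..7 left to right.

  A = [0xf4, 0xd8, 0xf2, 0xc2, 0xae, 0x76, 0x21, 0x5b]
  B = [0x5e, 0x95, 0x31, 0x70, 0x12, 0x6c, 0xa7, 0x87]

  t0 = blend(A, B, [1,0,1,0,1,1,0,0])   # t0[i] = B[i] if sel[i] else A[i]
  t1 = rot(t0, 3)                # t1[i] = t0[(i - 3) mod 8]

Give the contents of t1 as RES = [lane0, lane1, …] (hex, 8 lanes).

→ t0 |5e|d8|31|c2|12|6c|21|5b|
→ t1 |6c|21|5b|5e|d8|31|c2|12|

RES = [0x6c, 0x21, 0x5b, 0x5e, 0xd8, 0x31, 0xc2, 0x12]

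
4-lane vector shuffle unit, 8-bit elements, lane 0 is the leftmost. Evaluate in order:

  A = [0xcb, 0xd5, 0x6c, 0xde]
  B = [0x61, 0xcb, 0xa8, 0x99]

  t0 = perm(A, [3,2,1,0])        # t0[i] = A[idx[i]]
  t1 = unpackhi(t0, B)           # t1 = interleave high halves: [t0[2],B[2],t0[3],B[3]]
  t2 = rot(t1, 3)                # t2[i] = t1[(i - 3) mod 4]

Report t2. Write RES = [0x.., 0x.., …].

→ t0 |de|6c|d5|cb|
→ t1 |d5|a8|cb|99|
→ t2 |a8|cb|99|d5|

RES = [ 0xa8  0xcb  0x99  0xd5 ]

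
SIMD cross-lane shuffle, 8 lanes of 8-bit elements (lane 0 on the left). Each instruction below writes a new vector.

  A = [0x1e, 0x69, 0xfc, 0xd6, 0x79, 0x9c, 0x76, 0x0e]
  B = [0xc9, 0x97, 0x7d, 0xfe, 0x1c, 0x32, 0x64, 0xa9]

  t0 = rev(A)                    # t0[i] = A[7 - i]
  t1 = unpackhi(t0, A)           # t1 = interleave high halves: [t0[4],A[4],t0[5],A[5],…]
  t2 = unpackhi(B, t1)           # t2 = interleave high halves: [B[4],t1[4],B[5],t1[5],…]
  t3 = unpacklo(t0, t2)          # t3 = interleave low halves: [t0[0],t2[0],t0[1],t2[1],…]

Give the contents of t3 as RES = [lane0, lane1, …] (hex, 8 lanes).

→ t0 |0e|76|9c|79|d6|fc|69|1e|
→ t1 |d6|79|fc|9c|69|76|1e|0e|
→ t2 |1c|69|32|76|64|1e|a9|0e|
→ t3 |0e|1c|76|69|9c|32|79|76|

RES = [ 0x0e  0x1c  0x76  0x69  0x9c  0x32  0x79  0x76 ]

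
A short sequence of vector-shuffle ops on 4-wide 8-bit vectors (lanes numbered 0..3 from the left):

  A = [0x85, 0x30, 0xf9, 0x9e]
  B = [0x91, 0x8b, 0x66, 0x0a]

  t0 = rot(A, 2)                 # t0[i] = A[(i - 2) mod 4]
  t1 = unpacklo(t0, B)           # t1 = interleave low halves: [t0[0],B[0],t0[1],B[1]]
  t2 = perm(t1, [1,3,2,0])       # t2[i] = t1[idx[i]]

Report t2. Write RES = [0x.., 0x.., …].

  t0: f9 9e 85 30
  t1: f9 91 9e 8b
  t2: 91 8b 9e f9

RES = [ 0x91  0x8b  0x9e  0xf9 ]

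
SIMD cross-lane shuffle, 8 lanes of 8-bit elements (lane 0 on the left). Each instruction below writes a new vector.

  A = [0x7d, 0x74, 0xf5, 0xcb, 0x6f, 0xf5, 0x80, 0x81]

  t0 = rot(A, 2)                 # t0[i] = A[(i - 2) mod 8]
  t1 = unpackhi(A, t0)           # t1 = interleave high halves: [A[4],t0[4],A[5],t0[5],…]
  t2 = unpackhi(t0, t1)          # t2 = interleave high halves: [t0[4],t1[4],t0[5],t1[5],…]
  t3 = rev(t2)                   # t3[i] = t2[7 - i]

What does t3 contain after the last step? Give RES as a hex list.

t0 = [0x80, 0x81, 0x7d, 0x74, 0xf5, 0xcb, 0x6f, 0xf5]
t1 = [0x6f, 0xf5, 0xf5, 0xcb, 0x80, 0x6f, 0x81, 0xf5]
t2 = [0xf5, 0x80, 0xcb, 0x6f, 0x6f, 0x81, 0xf5, 0xf5]
t3 = [0xf5, 0xf5, 0x81, 0x6f, 0x6f, 0xcb, 0x80, 0xf5]

RES = [0xf5, 0xf5, 0x81, 0x6f, 0x6f, 0xcb, 0x80, 0xf5]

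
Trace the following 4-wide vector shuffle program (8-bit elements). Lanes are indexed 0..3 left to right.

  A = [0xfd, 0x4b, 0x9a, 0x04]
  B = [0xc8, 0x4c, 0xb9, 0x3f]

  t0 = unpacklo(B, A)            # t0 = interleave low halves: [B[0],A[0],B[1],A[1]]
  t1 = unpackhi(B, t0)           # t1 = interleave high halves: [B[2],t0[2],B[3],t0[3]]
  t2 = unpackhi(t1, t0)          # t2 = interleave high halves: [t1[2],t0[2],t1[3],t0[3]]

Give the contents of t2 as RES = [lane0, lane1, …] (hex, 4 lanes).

  t0: c8 fd 4c 4b
  t1: b9 4c 3f 4b
  t2: 3f 4c 4b 4b

RES = [0x3f, 0x4c, 0x4b, 0x4b]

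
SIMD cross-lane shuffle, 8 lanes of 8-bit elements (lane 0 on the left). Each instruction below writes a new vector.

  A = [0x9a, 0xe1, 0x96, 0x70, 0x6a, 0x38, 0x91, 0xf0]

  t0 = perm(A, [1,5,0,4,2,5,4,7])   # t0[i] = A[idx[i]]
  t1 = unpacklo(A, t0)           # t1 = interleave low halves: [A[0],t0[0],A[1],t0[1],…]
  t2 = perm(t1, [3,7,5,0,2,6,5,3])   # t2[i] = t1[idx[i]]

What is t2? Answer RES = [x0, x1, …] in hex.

RES = [0x38, 0x6a, 0x9a, 0x9a, 0xe1, 0x70, 0x9a, 0x38]

t0 = [0xe1, 0x38, 0x9a, 0x6a, 0x96, 0x38, 0x6a, 0xf0]
t1 = [0x9a, 0xe1, 0xe1, 0x38, 0x96, 0x9a, 0x70, 0x6a]
t2 = [0x38, 0x6a, 0x9a, 0x9a, 0xe1, 0x70, 0x9a, 0x38]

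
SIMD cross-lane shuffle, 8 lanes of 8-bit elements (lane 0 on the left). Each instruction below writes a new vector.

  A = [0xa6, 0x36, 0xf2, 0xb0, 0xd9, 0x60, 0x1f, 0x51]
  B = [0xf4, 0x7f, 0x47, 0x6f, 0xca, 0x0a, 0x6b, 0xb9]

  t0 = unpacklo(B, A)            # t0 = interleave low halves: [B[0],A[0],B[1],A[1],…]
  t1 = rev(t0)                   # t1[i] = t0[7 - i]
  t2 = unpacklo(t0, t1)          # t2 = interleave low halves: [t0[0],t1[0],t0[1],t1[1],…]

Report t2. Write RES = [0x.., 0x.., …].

→ t0 |f4|a6|7f|36|47|f2|6f|b0|
→ t1 |b0|6f|f2|47|36|7f|a6|f4|
→ t2 |f4|b0|a6|6f|7f|f2|36|47|

RES = [0xf4, 0xb0, 0xa6, 0x6f, 0x7f, 0xf2, 0x36, 0x47]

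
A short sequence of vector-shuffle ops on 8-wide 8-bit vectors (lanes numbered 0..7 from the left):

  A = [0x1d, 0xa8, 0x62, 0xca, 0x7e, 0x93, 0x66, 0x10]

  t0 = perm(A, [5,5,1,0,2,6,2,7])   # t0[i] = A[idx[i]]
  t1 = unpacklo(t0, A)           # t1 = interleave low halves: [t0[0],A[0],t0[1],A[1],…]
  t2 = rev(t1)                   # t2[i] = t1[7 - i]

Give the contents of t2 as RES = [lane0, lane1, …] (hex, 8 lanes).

t0 = [0x93, 0x93, 0xa8, 0x1d, 0x62, 0x66, 0x62, 0x10]
t1 = [0x93, 0x1d, 0x93, 0xa8, 0xa8, 0x62, 0x1d, 0xca]
t2 = [0xca, 0x1d, 0x62, 0xa8, 0xa8, 0x93, 0x1d, 0x93]

RES = [0xca, 0x1d, 0x62, 0xa8, 0xa8, 0x93, 0x1d, 0x93]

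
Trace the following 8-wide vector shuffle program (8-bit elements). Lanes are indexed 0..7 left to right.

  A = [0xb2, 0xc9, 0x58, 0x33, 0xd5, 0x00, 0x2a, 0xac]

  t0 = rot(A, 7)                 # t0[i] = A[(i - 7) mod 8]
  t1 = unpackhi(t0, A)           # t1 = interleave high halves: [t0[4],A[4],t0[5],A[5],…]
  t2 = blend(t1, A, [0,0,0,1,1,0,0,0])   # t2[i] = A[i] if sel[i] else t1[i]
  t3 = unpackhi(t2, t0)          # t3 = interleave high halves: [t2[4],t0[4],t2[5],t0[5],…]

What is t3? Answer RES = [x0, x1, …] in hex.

  t0: c9 58 33 d5 00 2a ac b2
  t1: 00 d5 2a 00 ac 2a b2 ac
  t2: 00 d5 2a 33 d5 2a b2 ac
  t3: d5 00 2a 2a b2 ac ac b2

RES = [ 0xd5  0x00  0x2a  0x2a  0xb2  0xac  0xac  0xb2 ]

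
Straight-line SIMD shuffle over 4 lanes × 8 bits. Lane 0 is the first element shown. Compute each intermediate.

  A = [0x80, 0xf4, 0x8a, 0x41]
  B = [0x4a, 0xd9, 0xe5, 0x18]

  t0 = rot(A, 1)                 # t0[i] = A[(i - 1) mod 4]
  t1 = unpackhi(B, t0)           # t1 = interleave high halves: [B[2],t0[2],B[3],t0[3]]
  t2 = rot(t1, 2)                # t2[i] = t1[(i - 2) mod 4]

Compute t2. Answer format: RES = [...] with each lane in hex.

→ t0 |41|80|f4|8a|
→ t1 |e5|f4|18|8a|
→ t2 |18|8a|e5|f4|

RES = [ 0x18  0x8a  0xe5  0xf4 ]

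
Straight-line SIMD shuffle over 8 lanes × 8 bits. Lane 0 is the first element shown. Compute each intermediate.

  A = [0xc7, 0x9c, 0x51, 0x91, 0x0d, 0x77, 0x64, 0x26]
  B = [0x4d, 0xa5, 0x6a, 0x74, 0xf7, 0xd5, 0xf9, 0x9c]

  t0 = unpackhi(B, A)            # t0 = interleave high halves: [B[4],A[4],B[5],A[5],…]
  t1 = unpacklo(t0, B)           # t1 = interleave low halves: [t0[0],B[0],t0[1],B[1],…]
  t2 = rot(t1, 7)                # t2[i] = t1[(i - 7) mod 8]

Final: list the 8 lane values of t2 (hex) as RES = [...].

RES = [0x4d, 0x0d, 0xa5, 0xd5, 0x6a, 0x77, 0x74, 0xf7]

t0 = [0xf7, 0x0d, 0xd5, 0x77, 0xf9, 0x64, 0x9c, 0x26]
t1 = [0xf7, 0x4d, 0x0d, 0xa5, 0xd5, 0x6a, 0x77, 0x74]
t2 = [0x4d, 0x0d, 0xa5, 0xd5, 0x6a, 0x77, 0x74, 0xf7]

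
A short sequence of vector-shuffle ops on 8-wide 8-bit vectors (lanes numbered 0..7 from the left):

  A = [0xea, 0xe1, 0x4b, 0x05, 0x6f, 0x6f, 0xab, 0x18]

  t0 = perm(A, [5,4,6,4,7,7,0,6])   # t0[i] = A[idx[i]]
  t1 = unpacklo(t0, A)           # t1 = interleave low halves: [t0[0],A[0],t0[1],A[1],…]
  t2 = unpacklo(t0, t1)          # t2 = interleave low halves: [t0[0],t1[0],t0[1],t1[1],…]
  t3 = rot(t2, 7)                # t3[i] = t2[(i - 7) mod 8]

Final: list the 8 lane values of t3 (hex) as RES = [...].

  t0: 6f 6f ab 6f 18 18 ea ab
  t1: 6f ea 6f e1 ab 4b 6f 05
  t2: 6f 6f 6f ea ab 6f 6f e1
  t3: 6f 6f ea ab 6f 6f e1 6f

RES = [ 0x6f  0x6f  0xea  0xab  0x6f  0x6f  0xe1  0x6f ]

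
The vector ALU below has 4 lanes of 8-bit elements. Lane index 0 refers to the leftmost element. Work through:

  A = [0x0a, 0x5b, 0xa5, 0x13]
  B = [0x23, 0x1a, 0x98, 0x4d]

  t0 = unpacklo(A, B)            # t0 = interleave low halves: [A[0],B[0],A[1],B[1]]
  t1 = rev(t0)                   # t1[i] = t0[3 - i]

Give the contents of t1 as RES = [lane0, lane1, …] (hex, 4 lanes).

RES = [ 0x1a  0x5b  0x23  0x0a ]

→ t0 |0a|23|5b|1a|
→ t1 |1a|5b|23|0a|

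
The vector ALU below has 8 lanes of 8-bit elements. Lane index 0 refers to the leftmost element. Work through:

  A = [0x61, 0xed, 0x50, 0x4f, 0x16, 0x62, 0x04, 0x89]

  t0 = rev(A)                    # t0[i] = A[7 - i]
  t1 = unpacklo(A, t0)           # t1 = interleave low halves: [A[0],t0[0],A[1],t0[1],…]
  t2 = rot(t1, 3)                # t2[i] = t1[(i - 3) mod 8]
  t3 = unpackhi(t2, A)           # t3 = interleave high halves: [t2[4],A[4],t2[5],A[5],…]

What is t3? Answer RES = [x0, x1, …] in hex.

t0 = [0x89, 0x04, 0x62, 0x16, 0x4f, 0x50, 0xed, 0x61]
t1 = [0x61, 0x89, 0xed, 0x04, 0x50, 0x62, 0x4f, 0x16]
t2 = [0x62, 0x4f, 0x16, 0x61, 0x89, 0xed, 0x04, 0x50]
t3 = [0x89, 0x16, 0xed, 0x62, 0x04, 0x04, 0x50, 0x89]

RES = [ 0x89  0x16  0xed  0x62  0x04  0x04  0x50  0x89 ]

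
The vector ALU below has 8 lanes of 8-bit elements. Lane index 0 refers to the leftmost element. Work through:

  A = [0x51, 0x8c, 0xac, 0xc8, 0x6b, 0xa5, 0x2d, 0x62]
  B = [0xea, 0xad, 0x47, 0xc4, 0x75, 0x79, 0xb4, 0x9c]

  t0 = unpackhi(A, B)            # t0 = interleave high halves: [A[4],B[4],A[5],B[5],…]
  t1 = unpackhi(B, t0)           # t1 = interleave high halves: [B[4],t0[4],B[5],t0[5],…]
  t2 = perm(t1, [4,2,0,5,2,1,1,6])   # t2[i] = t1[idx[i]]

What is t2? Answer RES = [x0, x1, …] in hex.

  t0: 6b 75 a5 79 2d b4 62 9c
  t1: 75 2d 79 b4 b4 62 9c 9c
  t2: b4 79 75 62 79 2d 2d 9c

RES = [ 0xb4  0x79  0x75  0x62  0x79  0x2d  0x2d  0x9c ]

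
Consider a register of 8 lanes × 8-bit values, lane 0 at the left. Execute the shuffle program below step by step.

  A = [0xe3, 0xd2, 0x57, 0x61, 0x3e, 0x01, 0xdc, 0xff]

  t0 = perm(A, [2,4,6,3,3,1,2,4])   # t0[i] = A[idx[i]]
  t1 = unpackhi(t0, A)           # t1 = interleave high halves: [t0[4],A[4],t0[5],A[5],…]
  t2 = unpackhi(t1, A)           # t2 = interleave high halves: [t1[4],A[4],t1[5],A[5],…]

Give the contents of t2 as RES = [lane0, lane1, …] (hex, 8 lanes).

RES = [0x57, 0x3e, 0xdc, 0x01, 0x3e, 0xdc, 0xff, 0xff]

t0 = [0x57, 0x3e, 0xdc, 0x61, 0x61, 0xd2, 0x57, 0x3e]
t1 = [0x61, 0x3e, 0xd2, 0x01, 0x57, 0xdc, 0x3e, 0xff]
t2 = [0x57, 0x3e, 0xdc, 0x01, 0x3e, 0xdc, 0xff, 0xff]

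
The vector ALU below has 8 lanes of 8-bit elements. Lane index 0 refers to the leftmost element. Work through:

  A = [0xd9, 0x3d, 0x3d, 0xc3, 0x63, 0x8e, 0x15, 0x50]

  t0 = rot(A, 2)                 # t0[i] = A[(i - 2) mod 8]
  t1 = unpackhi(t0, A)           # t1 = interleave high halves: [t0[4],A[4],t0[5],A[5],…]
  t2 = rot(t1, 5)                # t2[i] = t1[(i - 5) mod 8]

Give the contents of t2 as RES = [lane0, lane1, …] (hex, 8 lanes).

RES = [ 0x8e  0x63  0x15  0x8e  0x50  0x3d  0x63  0xc3 ]

  t0: 15 50 d9 3d 3d c3 63 8e
  t1: 3d 63 c3 8e 63 15 8e 50
  t2: 8e 63 15 8e 50 3d 63 c3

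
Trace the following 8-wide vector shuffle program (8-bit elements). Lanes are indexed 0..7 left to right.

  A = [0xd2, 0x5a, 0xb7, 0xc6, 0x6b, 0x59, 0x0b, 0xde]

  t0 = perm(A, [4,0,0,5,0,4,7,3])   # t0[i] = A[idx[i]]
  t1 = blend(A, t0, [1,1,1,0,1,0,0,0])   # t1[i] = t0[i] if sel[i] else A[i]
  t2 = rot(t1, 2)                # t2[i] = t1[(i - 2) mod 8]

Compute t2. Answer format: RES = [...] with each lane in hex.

RES = [ 0x0b  0xde  0x6b  0xd2  0xd2  0xc6  0xd2  0x59 ]

  t0: 6b d2 d2 59 d2 6b de c6
  t1: 6b d2 d2 c6 d2 59 0b de
  t2: 0b de 6b d2 d2 c6 d2 59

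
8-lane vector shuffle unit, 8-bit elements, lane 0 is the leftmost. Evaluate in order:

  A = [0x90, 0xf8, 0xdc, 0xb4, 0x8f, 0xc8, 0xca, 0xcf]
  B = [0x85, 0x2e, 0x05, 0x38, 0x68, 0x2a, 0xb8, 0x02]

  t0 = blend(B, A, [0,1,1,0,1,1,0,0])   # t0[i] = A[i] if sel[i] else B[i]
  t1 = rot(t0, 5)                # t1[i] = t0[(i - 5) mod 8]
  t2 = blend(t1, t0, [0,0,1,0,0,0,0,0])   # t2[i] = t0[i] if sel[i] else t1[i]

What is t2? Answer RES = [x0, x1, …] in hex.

→ t0 |85|f8|dc|38|8f|c8|b8|02|
→ t1 |38|8f|c8|b8|02|85|f8|dc|
→ t2 |38|8f|dc|b8|02|85|f8|dc|

RES = [0x38, 0x8f, 0xdc, 0xb8, 0x02, 0x85, 0xf8, 0xdc]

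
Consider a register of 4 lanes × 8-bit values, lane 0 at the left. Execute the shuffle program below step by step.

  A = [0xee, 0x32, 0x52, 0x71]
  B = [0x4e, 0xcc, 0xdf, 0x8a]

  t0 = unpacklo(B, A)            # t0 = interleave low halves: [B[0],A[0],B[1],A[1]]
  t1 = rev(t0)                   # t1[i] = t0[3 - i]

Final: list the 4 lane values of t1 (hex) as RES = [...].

  t0: 4e ee cc 32
  t1: 32 cc ee 4e

RES = [0x32, 0xcc, 0xee, 0x4e]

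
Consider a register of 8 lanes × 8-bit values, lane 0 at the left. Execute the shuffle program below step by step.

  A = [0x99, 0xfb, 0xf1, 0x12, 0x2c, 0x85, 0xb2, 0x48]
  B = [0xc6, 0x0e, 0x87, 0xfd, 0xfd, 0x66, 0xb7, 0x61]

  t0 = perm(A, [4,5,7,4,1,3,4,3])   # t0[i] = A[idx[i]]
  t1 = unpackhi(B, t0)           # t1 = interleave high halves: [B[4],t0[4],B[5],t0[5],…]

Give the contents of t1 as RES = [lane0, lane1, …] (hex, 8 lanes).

  t0: 2c 85 48 2c fb 12 2c 12
  t1: fd fb 66 12 b7 2c 61 12

RES = [ 0xfd  0xfb  0x66  0x12  0xb7  0x2c  0x61  0x12 ]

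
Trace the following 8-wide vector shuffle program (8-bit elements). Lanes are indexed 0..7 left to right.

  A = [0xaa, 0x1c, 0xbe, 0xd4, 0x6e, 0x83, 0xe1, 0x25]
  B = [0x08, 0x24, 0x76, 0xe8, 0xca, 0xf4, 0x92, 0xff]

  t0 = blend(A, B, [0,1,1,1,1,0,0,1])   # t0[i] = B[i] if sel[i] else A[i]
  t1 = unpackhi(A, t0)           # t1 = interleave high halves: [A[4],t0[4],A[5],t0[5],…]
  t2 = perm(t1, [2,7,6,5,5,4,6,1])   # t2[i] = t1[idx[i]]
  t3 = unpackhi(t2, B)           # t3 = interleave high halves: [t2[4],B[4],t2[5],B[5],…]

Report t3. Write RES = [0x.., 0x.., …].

RES = [ 0xe1  0xca  0xe1  0xf4  0x25  0x92  0xca  0xff ]

  t0: aa 24 76 e8 ca 83 e1 ff
  t1: 6e ca 83 83 e1 e1 25 ff
  t2: 83 ff 25 e1 e1 e1 25 ca
  t3: e1 ca e1 f4 25 92 ca ff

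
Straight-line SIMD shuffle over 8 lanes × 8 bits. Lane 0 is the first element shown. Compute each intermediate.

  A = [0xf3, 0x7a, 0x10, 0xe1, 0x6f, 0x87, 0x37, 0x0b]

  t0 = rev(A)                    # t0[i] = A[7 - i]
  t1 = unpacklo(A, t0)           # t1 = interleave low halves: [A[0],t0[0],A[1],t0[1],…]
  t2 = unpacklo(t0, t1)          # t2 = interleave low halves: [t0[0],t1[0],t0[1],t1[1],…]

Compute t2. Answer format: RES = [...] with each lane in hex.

RES = [ 0x0b  0xf3  0x37  0x0b  0x87  0x7a  0x6f  0x37 ]

  t0: 0b 37 87 6f e1 10 7a f3
  t1: f3 0b 7a 37 10 87 e1 6f
  t2: 0b f3 37 0b 87 7a 6f 37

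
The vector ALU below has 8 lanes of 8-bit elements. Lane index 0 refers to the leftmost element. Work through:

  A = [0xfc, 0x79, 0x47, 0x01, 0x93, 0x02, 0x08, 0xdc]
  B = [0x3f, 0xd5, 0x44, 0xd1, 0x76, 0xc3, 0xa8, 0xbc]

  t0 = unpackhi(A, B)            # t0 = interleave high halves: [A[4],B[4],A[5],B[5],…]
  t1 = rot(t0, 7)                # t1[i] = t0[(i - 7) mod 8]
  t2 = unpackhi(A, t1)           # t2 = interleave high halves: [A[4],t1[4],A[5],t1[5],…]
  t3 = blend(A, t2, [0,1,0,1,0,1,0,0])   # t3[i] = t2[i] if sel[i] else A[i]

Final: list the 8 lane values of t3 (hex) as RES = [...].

RES = [0xfc, 0xa8, 0x47, 0xdc, 0x93, 0xbc, 0x08, 0xdc]

t0 = [0x93, 0x76, 0x02, 0xc3, 0x08, 0xa8, 0xdc, 0xbc]
t1 = [0x76, 0x02, 0xc3, 0x08, 0xa8, 0xdc, 0xbc, 0x93]
t2 = [0x93, 0xa8, 0x02, 0xdc, 0x08, 0xbc, 0xdc, 0x93]
t3 = [0xfc, 0xa8, 0x47, 0xdc, 0x93, 0xbc, 0x08, 0xdc]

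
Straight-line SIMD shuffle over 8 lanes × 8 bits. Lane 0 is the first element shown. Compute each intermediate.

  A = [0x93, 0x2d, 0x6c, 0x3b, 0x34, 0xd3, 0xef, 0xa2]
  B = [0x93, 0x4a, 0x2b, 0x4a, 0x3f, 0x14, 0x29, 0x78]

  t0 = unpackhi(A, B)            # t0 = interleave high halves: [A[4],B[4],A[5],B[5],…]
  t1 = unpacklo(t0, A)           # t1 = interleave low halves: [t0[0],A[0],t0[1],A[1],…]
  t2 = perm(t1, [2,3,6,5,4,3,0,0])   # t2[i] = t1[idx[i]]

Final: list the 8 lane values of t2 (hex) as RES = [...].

RES = [ 0x3f  0x2d  0x14  0x6c  0xd3  0x2d  0x34  0x34 ]

→ t0 |34|3f|d3|14|ef|29|a2|78|
→ t1 |34|93|3f|2d|d3|6c|14|3b|
→ t2 |3f|2d|14|6c|d3|2d|34|34|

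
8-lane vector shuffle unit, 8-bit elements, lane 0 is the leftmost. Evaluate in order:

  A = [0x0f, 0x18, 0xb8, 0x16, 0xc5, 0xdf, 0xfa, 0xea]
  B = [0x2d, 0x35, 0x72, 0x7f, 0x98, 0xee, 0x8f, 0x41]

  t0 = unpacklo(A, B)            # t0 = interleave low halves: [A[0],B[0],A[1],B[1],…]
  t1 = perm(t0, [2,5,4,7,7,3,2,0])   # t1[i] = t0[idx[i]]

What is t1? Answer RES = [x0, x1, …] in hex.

t0 = [0x0f, 0x2d, 0x18, 0x35, 0xb8, 0x72, 0x16, 0x7f]
t1 = [0x18, 0x72, 0xb8, 0x7f, 0x7f, 0x35, 0x18, 0x0f]

RES = [ 0x18  0x72  0xb8  0x7f  0x7f  0x35  0x18  0x0f ]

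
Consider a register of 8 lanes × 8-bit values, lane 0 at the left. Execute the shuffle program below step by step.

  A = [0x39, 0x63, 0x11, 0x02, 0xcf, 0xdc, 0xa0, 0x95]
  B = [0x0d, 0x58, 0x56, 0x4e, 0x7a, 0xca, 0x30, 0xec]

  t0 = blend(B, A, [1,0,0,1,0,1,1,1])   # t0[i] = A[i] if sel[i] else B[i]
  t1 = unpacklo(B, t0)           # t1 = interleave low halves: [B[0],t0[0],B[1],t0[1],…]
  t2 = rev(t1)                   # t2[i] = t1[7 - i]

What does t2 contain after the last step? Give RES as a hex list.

t0 = [0x39, 0x58, 0x56, 0x02, 0x7a, 0xdc, 0xa0, 0x95]
t1 = [0x0d, 0x39, 0x58, 0x58, 0x56, 0x56, 0x4e, 0x02]
t2 = [0x02, 0x4e, 0x56, 0x56, 0x58, 0x58, 0x39, 0x0d]

RES = [ 0x02  0x4e  0x56  0x56  0x58  0x58  0x39  0x0d ]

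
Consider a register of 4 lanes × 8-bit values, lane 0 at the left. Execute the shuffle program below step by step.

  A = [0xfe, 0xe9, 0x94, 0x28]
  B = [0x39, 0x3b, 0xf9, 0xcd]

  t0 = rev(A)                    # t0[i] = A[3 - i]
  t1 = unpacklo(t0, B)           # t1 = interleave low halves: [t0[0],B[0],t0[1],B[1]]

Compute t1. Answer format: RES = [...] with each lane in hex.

RES = [ 0x28  0x39  0x94  0x3b ]

→ t0 |28|94|e9|fe|
→ t1 |28|39|94|3b|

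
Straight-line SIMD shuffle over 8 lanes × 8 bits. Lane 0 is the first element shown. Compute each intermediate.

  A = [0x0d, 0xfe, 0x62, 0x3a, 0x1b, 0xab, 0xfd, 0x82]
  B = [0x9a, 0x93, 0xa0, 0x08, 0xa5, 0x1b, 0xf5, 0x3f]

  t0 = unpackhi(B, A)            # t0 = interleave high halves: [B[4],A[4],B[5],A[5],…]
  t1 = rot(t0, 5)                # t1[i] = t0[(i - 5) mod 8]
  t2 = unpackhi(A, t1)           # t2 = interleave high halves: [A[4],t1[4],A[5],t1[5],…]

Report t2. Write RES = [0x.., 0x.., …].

→ t0 |a5|1b|1b|ab|f5|fd|3f|82|
→ t1 |ab|f5|fd|3f|82|a5|1b|1b|
→ t2 |1b|82|ab|a5|fd|1b|82|1b|

RES = [ 0x1b  0x82  0xab  0xa5  0xfd  0x1b  0x82  0x1b ]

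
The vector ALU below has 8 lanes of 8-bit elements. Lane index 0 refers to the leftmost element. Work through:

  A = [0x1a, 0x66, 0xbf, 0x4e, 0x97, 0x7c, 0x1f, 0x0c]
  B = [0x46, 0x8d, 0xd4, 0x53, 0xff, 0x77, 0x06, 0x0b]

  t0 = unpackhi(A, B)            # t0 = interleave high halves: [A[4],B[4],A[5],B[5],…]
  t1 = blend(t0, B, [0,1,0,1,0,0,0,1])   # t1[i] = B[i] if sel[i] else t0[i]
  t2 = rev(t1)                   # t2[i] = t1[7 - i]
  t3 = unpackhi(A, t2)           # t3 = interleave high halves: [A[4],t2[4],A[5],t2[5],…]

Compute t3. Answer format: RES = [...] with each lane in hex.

RES = [ 0x97  0x53  0x7c  0x7c  0x1f  0x8d  0x0c  0x97 ]

→ t0 |97|ff|7c|77|1f|06|0c|0b|
→ t1 |97|8d|7c|53|1f|06|0c|0b|
→ t2 |0b|0c|06|1f|53|7c|8d|97|
→ t3 |97|53|7c|7c|1f|8d|0c|97|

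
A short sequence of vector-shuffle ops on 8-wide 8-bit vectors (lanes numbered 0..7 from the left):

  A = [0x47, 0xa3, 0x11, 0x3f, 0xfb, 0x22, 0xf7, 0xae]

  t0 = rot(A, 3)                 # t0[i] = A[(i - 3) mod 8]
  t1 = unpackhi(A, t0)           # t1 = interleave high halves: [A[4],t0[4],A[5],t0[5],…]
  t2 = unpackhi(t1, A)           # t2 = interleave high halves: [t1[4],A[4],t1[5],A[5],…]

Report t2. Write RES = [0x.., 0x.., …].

RES = [ 0xf7  0xfb  0x3f  0x22  0xae  0xf7  0xfb  0xae ]

→ t0 |22|f7|ae|47|a3|11|3f|fb|
→ t1 |fb|a3|22|11|f7|3f|ae|fb|
→ t2 |f7|fb|3f|22|ae|f7|fb|ae|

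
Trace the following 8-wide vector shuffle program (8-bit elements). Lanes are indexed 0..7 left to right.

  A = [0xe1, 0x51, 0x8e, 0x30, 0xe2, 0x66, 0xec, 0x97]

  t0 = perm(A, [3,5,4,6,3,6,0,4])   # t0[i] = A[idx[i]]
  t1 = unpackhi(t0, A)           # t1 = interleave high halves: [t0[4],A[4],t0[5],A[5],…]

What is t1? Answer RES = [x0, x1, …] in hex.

RES = [ 0x30  0xe2  0xec  0x66  0xe1  0xec  0xe2  0x97 ]

→ t0 |30|66|e2|ec|30|ec|e1|e2|
→ t1 |30|e2|ec|66|e1|ec|e2|97|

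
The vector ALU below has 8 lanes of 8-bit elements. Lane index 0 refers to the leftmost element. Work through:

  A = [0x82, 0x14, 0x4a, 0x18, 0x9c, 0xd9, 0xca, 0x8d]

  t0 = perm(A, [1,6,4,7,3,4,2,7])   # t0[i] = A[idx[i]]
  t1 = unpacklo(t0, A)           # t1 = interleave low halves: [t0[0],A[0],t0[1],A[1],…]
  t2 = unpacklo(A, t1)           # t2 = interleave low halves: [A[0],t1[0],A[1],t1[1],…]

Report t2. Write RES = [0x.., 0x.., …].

RES = [ 0x82  0x14  0x14  0x82  0x4a  0xca  0x18  0x14 ]

→ t0 |14|ca|9c|8d|18|9c|4a|8d|
→ t1 |14|82|ca|14|9c|4a|8d|18|
→ t2 |82|14|14|82|4a|ca|18|14|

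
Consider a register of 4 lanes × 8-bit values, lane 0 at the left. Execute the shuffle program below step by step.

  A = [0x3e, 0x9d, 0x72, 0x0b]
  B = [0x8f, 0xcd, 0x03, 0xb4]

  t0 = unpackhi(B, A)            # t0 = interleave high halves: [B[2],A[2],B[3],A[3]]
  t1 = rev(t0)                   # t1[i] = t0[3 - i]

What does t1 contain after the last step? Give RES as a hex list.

t0 = [0x03, 0x72, 0xb4, 0x0b]
t1 = [0x0b, 0xb4, 0x72, 0x03]

RES = [0x0b, 0xb4, 0x72, 0x03]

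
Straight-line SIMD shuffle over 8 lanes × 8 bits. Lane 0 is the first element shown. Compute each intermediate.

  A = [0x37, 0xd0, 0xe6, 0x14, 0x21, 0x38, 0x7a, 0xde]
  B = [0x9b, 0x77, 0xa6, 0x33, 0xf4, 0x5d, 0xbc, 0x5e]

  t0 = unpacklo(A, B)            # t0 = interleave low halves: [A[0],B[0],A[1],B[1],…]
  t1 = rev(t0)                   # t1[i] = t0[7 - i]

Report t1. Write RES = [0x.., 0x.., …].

RES = [0x33, 0x14, 0xa6, 0xe6, 0x77, 0xd0, 0x9b, 0x37]

  t0: 37 9b d0 77 e6 a6 14 33
  t1: 33 14 a6 e6 77 d0 9b 37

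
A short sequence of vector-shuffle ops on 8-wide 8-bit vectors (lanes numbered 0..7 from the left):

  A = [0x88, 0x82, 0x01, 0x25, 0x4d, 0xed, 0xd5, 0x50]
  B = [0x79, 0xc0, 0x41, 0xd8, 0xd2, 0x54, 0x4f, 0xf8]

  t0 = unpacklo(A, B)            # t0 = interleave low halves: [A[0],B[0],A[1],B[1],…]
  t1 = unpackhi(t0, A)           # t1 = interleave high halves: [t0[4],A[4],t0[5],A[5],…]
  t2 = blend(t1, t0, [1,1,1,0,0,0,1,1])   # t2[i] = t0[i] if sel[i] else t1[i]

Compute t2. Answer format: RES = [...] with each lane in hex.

  t0: 88 79 82 c0 01 41 25 d8
  t1: 01 4d 41 ed 25 d5 d8 50
  t2: 88 79 82 ed 25 d5 25 d8

RES = [0x88, 0x79, 0x82, 0xed, 0x25, 0xd5, 0x25, 0xd8]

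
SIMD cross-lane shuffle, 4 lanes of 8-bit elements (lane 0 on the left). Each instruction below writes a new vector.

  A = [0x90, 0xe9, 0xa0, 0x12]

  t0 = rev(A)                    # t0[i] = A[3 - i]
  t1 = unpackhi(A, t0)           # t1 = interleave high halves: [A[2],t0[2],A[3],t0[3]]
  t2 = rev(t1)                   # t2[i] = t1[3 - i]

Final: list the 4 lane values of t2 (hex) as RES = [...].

  t0: 12 a0 e9 90
  t1: a0 e9 12 90
  t2: 90 12 e9 a0

RES = [0x90, 0x12, 0xe9, 0xa0]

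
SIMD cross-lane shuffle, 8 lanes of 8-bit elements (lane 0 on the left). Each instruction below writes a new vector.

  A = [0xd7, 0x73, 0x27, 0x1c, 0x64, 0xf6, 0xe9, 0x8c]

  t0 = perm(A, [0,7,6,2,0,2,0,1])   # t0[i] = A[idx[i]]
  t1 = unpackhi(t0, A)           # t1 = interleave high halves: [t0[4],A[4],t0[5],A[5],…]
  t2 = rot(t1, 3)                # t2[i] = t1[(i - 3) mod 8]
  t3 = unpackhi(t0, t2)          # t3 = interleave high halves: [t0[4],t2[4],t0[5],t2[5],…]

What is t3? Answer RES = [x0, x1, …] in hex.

RES = [0xd7, 0x64, 0x27, 0x27, 0xd7, 0xf6, 0x73, 0xd7]

  t0: d7 8c e9 27 d7 27 d7 73
  t1: d7 64 27 f6 d7 e9 73 8c
  t2: e9 73 8c d7 64 27 f6 d7
  t3: d7 64 27 27 d7 f6 73 d7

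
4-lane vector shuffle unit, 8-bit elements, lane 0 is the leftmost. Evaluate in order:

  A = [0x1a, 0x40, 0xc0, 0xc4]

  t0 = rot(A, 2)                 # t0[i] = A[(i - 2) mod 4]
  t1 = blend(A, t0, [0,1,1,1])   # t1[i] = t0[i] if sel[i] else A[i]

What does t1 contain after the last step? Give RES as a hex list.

RES = [ 0x1a  0xc4  0x1a  0x40 ]

  t0: c0 c4 1a 40
  t1: 1a c4 1a 40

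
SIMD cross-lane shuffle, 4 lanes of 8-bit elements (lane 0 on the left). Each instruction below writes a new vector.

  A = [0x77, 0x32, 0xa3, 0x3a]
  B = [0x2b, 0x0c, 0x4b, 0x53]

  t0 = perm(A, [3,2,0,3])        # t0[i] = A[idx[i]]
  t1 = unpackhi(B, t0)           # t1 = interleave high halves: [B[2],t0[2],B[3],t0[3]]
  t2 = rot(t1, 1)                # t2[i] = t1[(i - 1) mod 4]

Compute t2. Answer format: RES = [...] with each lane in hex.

→ t0 |3a|a3|77|3a|
→ t1 |4b|77|53|3a|
→ t2 |3a|4b|77|53|

RES = [ 0x3a  0x4b  0x77  0x53 ]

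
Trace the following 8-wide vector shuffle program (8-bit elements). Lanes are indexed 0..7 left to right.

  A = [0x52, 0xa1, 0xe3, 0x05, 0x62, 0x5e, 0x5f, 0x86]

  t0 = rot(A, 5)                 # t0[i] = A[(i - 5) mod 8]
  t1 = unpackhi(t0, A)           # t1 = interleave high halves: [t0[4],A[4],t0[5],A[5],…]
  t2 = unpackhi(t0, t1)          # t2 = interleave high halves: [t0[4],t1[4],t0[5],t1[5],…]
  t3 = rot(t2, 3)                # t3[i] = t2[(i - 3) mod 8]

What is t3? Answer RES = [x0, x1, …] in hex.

t0 = [0x05, 0x62, 0x5e, 0x5f, 0x86, 0x52, 0xa1, 0xe3]
t1 = [0x86, 0x62, 0x52, 0x5e, 0xa1, 0x5f, 0xe3, 0x86]
t2 = [0x86, 0xa1, 0x52, 0x5f, 0xa1, 0xe3, 0xe3, 0x86]
t3 = [0xe3, 0xe3, 0x86, 0x86, 0xa1, 0x52, 0x5f, 0xa1]

RES = [0xe3, 0xe3, 0x86, 0x86, 0xa1, 0x52, 0x5f, 0xa1]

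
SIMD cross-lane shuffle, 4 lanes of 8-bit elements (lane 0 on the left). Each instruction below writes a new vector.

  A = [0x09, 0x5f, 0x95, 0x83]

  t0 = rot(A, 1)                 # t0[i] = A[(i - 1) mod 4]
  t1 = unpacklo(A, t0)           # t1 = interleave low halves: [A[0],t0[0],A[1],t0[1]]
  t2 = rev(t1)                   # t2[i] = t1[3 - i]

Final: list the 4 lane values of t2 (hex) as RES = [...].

RES = [ 0x09  0x5f  0x83  0x09 ]

t0 = [0x83, 0x09, 0x5f, 0x95]
t1 = [0x09, 0x83, 0x5f, 0x09]
t2 = [0x09, 0x5f, 0x83, 0x09]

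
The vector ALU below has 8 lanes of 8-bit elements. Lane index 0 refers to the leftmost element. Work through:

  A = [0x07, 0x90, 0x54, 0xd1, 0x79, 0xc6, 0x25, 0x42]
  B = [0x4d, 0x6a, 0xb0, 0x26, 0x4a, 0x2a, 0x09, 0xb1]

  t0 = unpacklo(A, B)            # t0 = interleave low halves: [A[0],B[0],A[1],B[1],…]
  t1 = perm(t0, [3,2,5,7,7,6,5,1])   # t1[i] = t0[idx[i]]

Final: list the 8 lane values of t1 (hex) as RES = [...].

→ t0 |07|4d|90|6a|54|b0|d1|26|
→ t1 |6a|90|b0|26|26|d1|b0|4d|

RES = [ 0x6a  0x90  0xb0  0x26  0x26  0xd1  0xb0  0x4d ]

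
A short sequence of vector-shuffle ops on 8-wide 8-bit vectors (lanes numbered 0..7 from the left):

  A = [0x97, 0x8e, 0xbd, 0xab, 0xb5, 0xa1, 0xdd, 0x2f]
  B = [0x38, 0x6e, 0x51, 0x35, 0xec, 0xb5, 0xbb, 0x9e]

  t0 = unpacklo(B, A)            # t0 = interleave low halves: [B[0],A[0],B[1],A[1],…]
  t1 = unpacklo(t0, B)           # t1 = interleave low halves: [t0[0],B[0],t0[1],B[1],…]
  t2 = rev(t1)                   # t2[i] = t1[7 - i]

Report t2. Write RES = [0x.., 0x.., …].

→ t0 |38|97|6e|8e|51|bd|35|ab|
→ t1 |38|38|97|6e|6e|51|8e|35|
→ t2 |35|8e|51|6e|6e|97|38|38|

RES = [0x35, 0x8e, 0x51, 0x6e, 0x6e, 0x97, 0x38, 0x38]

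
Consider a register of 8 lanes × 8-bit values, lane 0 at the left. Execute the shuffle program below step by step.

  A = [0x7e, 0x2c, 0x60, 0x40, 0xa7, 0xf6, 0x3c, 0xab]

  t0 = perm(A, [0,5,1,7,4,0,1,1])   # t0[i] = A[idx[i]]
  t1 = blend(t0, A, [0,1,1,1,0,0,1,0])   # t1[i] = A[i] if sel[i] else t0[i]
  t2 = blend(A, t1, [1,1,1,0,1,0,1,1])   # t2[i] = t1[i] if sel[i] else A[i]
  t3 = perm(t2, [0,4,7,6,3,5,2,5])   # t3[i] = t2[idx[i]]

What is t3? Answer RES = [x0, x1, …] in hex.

RES = [ 0x7e  0xa7  0x2c  0x3c  0x40  0xf6  0x60  0xf6 ]

t0 = [0x7e, 0xf6, 0x2c, 0xab, 0xa7, 0x7e, 0x2c, 0x2c]
t1 = [0x7e, 0x2c, 0x60, 0x40, 0xa7, 0x7e, 0x3c, 0x2c]
t2 = [0x7e, 0x2c, 0x60, 0x40, 0xa7, 0xf6, 0x3c, 0x2c]
t3 = [0x7e, 0xa7, 0x2c, 0x3c, 0x40, 0xf6, 0x60, 0xf6]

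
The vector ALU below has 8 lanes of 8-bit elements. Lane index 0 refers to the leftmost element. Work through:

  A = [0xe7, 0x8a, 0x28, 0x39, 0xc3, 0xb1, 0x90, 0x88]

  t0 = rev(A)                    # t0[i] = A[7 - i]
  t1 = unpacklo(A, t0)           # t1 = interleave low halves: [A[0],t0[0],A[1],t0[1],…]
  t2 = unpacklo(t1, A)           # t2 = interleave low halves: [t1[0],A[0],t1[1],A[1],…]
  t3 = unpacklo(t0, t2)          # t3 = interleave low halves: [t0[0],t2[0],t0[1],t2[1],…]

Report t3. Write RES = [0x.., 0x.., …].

→ t0 |88|90|b1|c3|39|28|8a|e7|
→ t1 |e7|88|8a|90|28|b1|39|c3|
→ t2 |e7|e7|88|8a|8a|28|90|39|
→ t3 |88|e7|90|e7|b1|88|c3|8a|

RES = [ 0x88  0xe7  0x90  0xe7  0xb1  0x88  0xc3  0x8a ]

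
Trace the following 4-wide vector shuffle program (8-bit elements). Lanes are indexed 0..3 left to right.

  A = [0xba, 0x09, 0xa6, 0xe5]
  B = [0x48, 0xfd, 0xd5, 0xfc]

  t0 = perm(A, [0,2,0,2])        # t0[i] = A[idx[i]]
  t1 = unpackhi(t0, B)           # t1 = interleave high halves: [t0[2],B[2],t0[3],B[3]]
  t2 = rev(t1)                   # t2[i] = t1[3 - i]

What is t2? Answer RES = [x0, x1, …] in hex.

t0 = [0xba, 0xa6, 0xba, 0xa6]
t1 = [0xba, 0xd5, 0xa6, 0xfc]
t2 = [0xfc, 0xa6, 0xd5, 0xba]

RES = [ 0xfc  0xa6  0xd5  0xba ]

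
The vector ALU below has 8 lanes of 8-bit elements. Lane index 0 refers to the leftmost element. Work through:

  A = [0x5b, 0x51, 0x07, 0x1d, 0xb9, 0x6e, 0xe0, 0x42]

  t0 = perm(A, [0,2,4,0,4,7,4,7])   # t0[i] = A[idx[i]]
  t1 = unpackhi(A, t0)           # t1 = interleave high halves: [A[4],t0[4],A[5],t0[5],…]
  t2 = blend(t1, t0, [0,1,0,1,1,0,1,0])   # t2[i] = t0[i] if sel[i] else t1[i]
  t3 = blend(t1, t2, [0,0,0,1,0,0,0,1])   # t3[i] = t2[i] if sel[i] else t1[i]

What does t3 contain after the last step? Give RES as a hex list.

  t0: 5b 07 b9 5b b9 42 b9 42
  t1: b9 b9 6e 42 e0 b9 42 42
  t2: b9 07 6e 5b b9 b9 b9 42
  t3: b9 b9 6e 5b e0 b9 42 42

RES = [ 0xb9  0xb9  0x6e  0x5b  0xe0  0xb9  0x42  0x42 ]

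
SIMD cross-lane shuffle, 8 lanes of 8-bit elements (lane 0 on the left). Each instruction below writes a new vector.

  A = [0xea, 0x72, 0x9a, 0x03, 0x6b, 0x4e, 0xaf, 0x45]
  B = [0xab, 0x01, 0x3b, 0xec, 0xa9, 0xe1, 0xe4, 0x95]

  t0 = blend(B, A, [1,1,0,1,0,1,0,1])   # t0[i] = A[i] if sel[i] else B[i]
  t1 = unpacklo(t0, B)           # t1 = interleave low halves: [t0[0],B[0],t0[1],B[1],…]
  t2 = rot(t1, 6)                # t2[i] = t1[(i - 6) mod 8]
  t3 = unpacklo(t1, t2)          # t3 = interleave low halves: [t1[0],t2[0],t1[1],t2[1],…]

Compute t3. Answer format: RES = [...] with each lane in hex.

RES = [0xea, 0x72, 0xab, 0x01, 0x72, 0x3b, 0x01, 0x3b]

t0 = [0xea, 0x72, 0x3b, 0x03, 0xa9, 0x4e, 0xe4, 0x45]
t1 = [0xea, 0xab, 0x72, 0x01, 0x3b, 0x3b, 0x03, 0xec]
t2 = [0x72, 0x01, 0x3b, 0x3b, 0x03, 0xec, 0xea, 0xab]
t3 = [0xea, 0x72, 0xab, 0x01, 0x72, 0x3b, 0x01, 0x3b]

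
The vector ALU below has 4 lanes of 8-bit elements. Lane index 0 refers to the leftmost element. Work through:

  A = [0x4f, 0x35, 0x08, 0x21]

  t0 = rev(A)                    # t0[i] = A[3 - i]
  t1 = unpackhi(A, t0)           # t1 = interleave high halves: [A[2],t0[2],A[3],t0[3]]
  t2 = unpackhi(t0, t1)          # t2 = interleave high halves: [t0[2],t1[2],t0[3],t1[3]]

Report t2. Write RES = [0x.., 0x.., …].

RES = [0x35, 0x21, 0x4f, 0x4f]

  t0: 21 08 35 4f
  t1: 08 35 21 4f
  t2: 35 21 4f 4f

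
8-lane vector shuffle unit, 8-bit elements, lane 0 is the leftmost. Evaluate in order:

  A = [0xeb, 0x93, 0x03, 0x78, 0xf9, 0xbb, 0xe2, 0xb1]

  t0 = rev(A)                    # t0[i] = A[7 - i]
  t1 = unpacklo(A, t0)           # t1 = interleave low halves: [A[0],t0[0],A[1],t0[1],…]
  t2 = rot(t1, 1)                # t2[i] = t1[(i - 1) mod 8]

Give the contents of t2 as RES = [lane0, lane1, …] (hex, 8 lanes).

→ t0 |b1|e2|bb|f9|78|03|93|eb|
→ t1 |eb|b1|93|e2|03|bb|78|f9|
→ t2 |f9|eb|b1|93|e2|03|bb|78|

RES = [ 0xf9  0xeb  0xb1  0x93  0xe2  0x03  0xbb  0x78 ]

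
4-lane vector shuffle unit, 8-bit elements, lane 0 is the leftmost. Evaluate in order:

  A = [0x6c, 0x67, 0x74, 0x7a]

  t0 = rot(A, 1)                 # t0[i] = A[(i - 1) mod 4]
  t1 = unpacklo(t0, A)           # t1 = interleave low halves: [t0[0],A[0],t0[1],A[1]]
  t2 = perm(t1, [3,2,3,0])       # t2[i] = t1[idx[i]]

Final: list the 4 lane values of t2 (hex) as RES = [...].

t0 = [0x7a, 0x6c, 0x67, 0x74]
t1 = [0x7a, 0x6c, 0x6c, 0x67]
t2 = [0x67, 0x6c, 0x67, 0x7a]

RES = [0x67, 0x6c, 0x67, 0x7a]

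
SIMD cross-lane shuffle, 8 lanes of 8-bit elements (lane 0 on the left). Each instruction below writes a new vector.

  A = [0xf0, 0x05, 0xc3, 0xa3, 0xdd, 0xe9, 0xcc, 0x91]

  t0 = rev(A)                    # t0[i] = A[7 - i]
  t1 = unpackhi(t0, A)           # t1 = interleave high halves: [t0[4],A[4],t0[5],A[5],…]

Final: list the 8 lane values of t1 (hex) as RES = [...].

t0 = [0x91, 0xcc, 0xe9, 0xdd, 0xa3, 0xc3, 0x05, 0xf0]
t1 = [0xa3, 0xdd, 0xc3, 0xe9, 0x05, 0xcc, 0xf0, 0x91]

RES = [ 0xa3  0xdd  0xc3  0xe9  0x05  0xcc  0xf0  0x91 ]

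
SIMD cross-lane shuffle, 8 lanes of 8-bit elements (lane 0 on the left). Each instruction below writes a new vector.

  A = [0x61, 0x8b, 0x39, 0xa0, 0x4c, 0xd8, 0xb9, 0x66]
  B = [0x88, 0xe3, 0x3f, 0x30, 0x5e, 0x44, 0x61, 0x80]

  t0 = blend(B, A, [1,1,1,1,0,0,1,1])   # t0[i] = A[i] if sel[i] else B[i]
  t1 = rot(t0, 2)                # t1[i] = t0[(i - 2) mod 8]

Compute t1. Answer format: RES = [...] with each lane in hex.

RES = [ 0xb9  0x66  0x61  0x8b  0x39  0xa0  0x5e  0x44 ]

t0 = [0x61, 0x8b, 0x39, 0xa0, 0x5e, 0x44, 0xb9, 0x66]
t1 = [0xb9, 0x66, 0x61, 0x8b, 0x39, 0xa0, 0x5e, 0x44]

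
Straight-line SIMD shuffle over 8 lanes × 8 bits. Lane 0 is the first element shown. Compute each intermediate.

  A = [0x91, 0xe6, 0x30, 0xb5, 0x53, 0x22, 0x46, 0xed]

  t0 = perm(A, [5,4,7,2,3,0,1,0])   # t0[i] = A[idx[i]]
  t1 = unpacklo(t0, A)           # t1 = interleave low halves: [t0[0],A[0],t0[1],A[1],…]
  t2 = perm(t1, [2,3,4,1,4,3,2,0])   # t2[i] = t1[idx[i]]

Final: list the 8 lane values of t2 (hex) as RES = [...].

t0 = [0x22, 0x53, 0xed, 0x30, 0xb5, 0x91, 0xe6, 0x91]
t1 = [0x22, 0x91, 0x53, 0xe6, 0xed, 0x30, 0x30, 0xb5]
t2 = [0x53, 0xe6, 0xed, 0x91, 0xed, 0xe6, 0x53, 0x22]

RES = [0x53, 0xe6, 0xed, 0x91, 0xed, 0xe6, 0x53, 0x22]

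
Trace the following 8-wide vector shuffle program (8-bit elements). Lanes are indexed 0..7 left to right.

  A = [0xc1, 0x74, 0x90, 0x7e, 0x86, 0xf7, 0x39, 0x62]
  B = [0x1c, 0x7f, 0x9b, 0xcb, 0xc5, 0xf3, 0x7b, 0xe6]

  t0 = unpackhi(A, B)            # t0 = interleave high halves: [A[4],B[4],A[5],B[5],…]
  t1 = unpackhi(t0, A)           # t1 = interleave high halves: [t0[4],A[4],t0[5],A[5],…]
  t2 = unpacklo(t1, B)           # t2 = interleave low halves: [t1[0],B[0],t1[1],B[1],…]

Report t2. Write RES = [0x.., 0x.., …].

t0 = [0x86, 0xc5, 0xf7, 0xf3, 0x39, 0x7b, 0x62, 0xe6]
t1 = [0x39, 0x86, 0x7b, 0xf7, 0x62, 0x39, 0xe6, 0x62]
t2 = [0x39, 0x1c, 0x86, 0x7f, 0x7b, 0x9b, 0xf7, 0xcb]

RES = [0x39, 0x1c, 0x86, 0x7f, 0x7b, 0x9b, 0xf7, 0xcb]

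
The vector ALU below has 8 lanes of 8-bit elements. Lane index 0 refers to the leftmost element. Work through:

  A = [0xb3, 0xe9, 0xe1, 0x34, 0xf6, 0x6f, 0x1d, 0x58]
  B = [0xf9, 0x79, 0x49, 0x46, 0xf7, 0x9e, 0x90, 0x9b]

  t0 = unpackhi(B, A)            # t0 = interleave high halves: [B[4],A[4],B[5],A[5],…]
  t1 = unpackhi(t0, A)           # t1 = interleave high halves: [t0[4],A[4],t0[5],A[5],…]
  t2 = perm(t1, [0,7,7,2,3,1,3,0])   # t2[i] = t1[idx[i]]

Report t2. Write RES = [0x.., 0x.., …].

→ t0 |f7|f6|9e|6f|90|1d|9b|58|
→ t1 |90|f6|1d|6f|9b|1d|58|58|
→ t2 |90|58|58|1d|6f|f6|6f|90|

RES = [0x90, 0x58, 0x58, 0x1d, 0x6f, 0xf6, 0x6f, 0x90]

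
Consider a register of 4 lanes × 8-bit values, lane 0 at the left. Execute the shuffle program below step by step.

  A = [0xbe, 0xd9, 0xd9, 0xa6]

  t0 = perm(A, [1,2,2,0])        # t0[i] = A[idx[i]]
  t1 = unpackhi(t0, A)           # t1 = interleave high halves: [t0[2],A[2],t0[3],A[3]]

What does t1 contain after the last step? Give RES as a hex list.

RES = [ 0xd9  0xd9  0xbe  0xa6 ]

t0 = [0xd9, 0xd9, 0xd9, 0xbe]
t1 = [0xd9, 0xd9, 0xbe, 0xa6]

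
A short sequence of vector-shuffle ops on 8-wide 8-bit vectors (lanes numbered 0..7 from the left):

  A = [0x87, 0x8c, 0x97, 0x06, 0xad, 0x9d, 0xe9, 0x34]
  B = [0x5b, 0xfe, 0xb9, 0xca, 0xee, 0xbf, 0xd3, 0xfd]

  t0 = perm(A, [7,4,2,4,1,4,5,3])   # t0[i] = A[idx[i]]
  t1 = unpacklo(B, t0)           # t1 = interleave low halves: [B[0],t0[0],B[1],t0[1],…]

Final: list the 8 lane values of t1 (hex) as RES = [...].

  t0: 34 ad 97 ad 8c ad 9d 06
  t1: 5b 34 fe ad b9 97 ca ad

RES = [0x5b, 0x34, 0xfe, 0xad, 0xb9, 0x97, 0xca, 0xad]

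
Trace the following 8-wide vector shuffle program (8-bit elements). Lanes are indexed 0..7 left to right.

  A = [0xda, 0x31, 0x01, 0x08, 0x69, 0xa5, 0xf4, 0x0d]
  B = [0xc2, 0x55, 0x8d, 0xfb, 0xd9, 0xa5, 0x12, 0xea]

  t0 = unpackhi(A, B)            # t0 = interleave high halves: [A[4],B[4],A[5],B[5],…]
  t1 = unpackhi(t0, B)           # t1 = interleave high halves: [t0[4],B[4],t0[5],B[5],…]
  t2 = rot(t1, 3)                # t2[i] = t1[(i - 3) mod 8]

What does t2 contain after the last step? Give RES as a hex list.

RES = [ 0x12  0xea  0xea  0xf4  0xd9  0x12  0xa5  0x0d ]

  t0: 69 d9 a5 a5 f4 12 0d ea
  t1: f4 d9 12 a5 0d 12 ea ea
  t2: 12 ea ea f4 d9 12 a5 0d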